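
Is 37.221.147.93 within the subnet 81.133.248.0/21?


Subnet network: 81.133.248.0
Test IP AND mask: 37.221.144.0
No, 37.221.147.93 is not in 81.133.248.0/21


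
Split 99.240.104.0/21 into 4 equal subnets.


New prefix = 21 + 2 = 23
Each subnet has 512 addresses
  99.240.104.0/23
  99.240.106.0/23
  99.240.108.0/23
  99.240.110.0/23
Subnets: 99.240.104.0/23, 99.240.106.0/23, 99.240.108.0/23, 99.240.110.0/23


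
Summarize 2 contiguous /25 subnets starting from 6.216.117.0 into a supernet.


Original prefix: /25
Number of subnets: 2 = 2^1
New prefix = 25 - 1 = 24
Supernet: 6.216.117.0/24


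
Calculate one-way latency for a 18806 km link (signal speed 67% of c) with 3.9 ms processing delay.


Speed = 0.67 * 3e5 km/s = 201000 km/s
Propagation delay = 18806 / 201000 = 0.0936 s = 93.5622 ms
Processing delay = 3.9 ms
Total one-way latency = 97.4622 ms


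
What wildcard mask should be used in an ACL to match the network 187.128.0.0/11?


Subnet mask: 255.224.0.0
Wildcard = 255.255.255.255 - subnet mask
255 - 255 = 0
255 - 224 = 31
255 - 0 = 255
255 - 0 = 255
Wildcard: 0.31.255.255


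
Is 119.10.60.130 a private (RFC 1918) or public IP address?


RFC 1918 private ranges:
  10.0.0.0/8 (10.0.0.0 - 10.255.255.255)
  172.16.0.0/12 (172.16.0.0 - 172.31.255.255)
  192.168.0.0/16 (192.168.0.0 - 192.168.255.255)
Public (not in any RFC 1918 range)


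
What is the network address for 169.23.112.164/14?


IP:   10101001.00010111.01110000.10100100
Mask: 11111111.11111100.00000000.00000000
AND operation:
Net:  10101001.00010100.00000000.00000000
Network: 169.20.0.0/14


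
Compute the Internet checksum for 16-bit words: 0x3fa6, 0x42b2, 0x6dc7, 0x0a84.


Sum all words (with carry folding):
+ 0x3fa6 = 0x3fa6
+ 0x42b2 = 0x8258
+ 0x6dc7 = 0xf01f
+ 0x0a84 = 0xfaa3
One's complement: ~0xfaa3
Checksum = 0x055c


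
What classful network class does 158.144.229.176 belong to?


First octet: 158
Binary: 10011110
10xxxxxx -> Class B (128-191)
Class B, default mask 255.255.0.0 (/16)


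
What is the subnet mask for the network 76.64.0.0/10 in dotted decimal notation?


/10 means 10 network bits, 22 host bits
Binary: 11111111110000000000000000000000
Mask: 255.192.0.0


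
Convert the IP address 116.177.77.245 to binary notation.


116 = 01110100
177 = 10110001
77 = 01001101
245 = 11110101
Binary: 01110100.10110001.01001101.11110101


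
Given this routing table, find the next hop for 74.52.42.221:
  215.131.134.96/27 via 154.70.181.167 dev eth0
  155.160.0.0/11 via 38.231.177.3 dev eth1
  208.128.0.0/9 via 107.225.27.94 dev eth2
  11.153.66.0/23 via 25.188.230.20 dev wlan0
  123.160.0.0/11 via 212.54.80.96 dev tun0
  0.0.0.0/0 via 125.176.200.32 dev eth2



Longest prefix match for 74.52.42.221:
  /27 215.131.134.96: no
  /11 155.160.0.0: no
  /9 208.128.0.0: no
  /23 11.153.66.0: no
  /11 123.160.0.0: no
  /0 0.0.0.0: MATCH
Selected: next-hop 125.176.200.32 via eth2 (matched /0)


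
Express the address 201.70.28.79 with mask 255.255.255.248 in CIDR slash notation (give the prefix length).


Binary: 11111111.11111111.11111111.11111000
Count leading 1s
Prefix: /29


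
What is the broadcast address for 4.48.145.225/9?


Network: 4.0.0.0/9
Host bits = 23
Set all host bits to 1:
Broadcast: 4.127.255.255


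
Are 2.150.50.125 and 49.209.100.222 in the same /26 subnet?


Mask: 255.255.255.192
2.150.50.125 AND mask = 2.150.50.64
49.209.100.222 AND mask = 49.209.100.192
No, different subnets (2.150.50.64 vs 49.209.100.192)


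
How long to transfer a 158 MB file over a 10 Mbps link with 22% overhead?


Effective throughput = 10 * (1 - 22/100) = 7.8 Mbps
File size in Mb = 158 * 8 = 1264 Mb
Time = 1264 / 7.8
Time = 162.0513 seconds


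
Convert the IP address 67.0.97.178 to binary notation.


67 = 01000011
0 = 00000000
97 = 01100001
178 = 10110010
Binary: 01000011.00000000.01100001.10110010


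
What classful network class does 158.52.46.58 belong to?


First octet: 158
Binary: 10011110
10xxxxxx -> Class B (128-191)
Class B, default mask 255.255.0.0 (/16)


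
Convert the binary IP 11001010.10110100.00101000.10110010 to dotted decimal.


11001010 = 202
10110100 = 180
00101000 = 40
10110010 = 178
IP: 202.180.40.178


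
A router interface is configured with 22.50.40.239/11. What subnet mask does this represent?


/11 means 11 network bits, 21 host bits
Binary: 11111111111000000000000000000000
Mask: 255.224.0.0


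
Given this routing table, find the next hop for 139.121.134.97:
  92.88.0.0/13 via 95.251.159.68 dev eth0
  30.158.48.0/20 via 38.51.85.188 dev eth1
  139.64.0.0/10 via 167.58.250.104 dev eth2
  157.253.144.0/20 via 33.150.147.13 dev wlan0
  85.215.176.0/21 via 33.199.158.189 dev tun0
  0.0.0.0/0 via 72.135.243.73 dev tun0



Longest prefix match for 139.121.134.97:
  /13 92.88.0.0: no
  /20 30.158.48.0: no
  /10 139.64.0.0: MATCH
  /20 157.253.144.0: no
  /21 85.215.176.0: no
  /0 0.0.0.0: MATCH
Selected: next-hop 167.58.250.104 via eth2 (matched /10)


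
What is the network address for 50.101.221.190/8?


IP:   00110010.01100101.11011101.10111110
Mask: 11111111.00000000.00000000.00000000
AND operation:
Net:  00110010.00000000.00000000.00000000
Network: 50.0.0.0/8


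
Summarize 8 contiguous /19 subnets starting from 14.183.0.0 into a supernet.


Original prefix: /19
Number of subnets: 8 = 2^3
New prefix = 19 - 3 = 16
Supernet: 14.183.0.0/16


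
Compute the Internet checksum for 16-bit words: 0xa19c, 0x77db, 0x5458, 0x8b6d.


Sum all words (with carry folding):
+ 0xa19c = 0xa19c
+ 0x77db = 0x1978
+ 0x5458 = 0x6dd0
+ 0x8b6d = 0xf93d
One's complement: ~0xf93d
Checksum = 0x06c2


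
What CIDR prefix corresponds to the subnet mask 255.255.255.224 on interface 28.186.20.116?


Binary: 11111111.11111111.11111111.11100000
Count leading 1s
Prefix: /27


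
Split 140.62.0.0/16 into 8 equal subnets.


New prefix = 16 + 3 = 19
Each subnet has 8192 addresses
  140.62.0.0/19
  140.62.32.0/19
  140.62.64.0/19
  140.62.96.0/19
  140.62.128.0/19
  140.62.160.0/19
  140.62.192.0/19
  140.62.224.0/19
Subnets: 140.62.0.0/19, 140.62.32.0/19, 140.62.64.0/19, 140.62.96.0/19, 140.62.128.0/19, 140.62.160.0/19, 140.62.192.0/19, 140.62.224.0/19


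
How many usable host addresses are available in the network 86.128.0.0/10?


Host bits = 32 - 10 = 22
Total addresses = 2^22 = 4194304
Usable = total - 2 (network and broadcast)
Usable hosts: 4194302


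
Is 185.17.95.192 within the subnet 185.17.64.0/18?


Subnet network: 185.17.64.0
Test IP AND mask: 185.17.64.0
Yes, 185.17.95.192 is in 185.17.64.0/18


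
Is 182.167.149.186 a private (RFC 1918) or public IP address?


RFC 1918 private ranges:
  10.0.0.0/8 (10.0.0.0 - 10.255.255.255)
  172.16.0.0/12 (172.16.0.0 - 172.31.255.255)
  192.168.0.0/16 (192.168.0.0 - 192.168.255.255)
Public (not in any RFC 1918 range)


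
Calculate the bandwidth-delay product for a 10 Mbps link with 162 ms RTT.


BDP = bandwidth * RTT
= 10 Mbps * 162 ms
= 10 * 1e6 * 162 / 1000 bits
= 1620000 bits
= 202500 bytes
= 197.7539 KB
BDP = 1620000 bits (202500 bytes)


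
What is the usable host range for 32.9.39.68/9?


Network: 32.0.0.0
Broadcast: 32.127.255.255
First usable = network + 1
Last usable = broadcast - 1
Range: 32.0.0.1 to 32.127.255.254


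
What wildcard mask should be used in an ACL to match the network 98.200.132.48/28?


Subnet mask: 255.255.255.240
Wildcard = 255.255.255.255 - subnet mask
255 - 255 = 0
255 - 255 = 0
255 - 255 = 0
255 - 240 = 15
Wildcard: 0.0.0.15


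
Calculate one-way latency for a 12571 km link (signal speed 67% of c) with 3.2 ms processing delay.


Speed = 0.67 * 3e5 km/s = 201000 km/s
Propagation delay = 12571 / 201000 = 0.0625 s = 62.5423 ms
Processing delay = 3.2 ms
Total one-way latency = 65.7423 ms


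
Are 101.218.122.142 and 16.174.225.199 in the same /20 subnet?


Mask: 255.255.240.0
101.218.122.142 AND mask = 101.218.112.0
16.174.225.199 AND mask = 16.174.224.0
No, different subnets (101.218.112.0 vs 16.174.224.0)


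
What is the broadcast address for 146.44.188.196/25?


Network: 146.44.188.128/25
Host bits = 7
Set all host bits to 1:
Broadcast: 146.44.188.255


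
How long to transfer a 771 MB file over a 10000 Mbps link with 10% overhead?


Effective throughput = 10000 * (1 - 10/100) = 9000 Mbps
File size in Mb = 771 * 8 = 6168 Mb
Time = 6168 / 9000
Time = 0.6853 seconds


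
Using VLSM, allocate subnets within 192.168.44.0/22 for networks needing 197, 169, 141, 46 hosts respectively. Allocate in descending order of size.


197 hosts -> /24 (254 usable): 192.168.44.0/24
169 hosts -> /24 (254 usable): 192.168.45.0/24
141 hosts -> /24 (254 usable): 192.168.46.0/24
46 hosts -> /26 (62 usable): 192.168.47.0/26
Allocation: 192.168.44.0/24 (197 hosts, 254 usable); 192.168.45.0/24 (169 hosts, 254 usable); 192.168.46.0/24 (141 hosts, 254 usable); 192.168.47.0/26 (46 hosts, 62 usable)


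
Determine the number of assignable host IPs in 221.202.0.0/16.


Host bits = 32 - 16 = 16
Total addresses = 2^16 = 65536
Usable = total - 2 (network and broadcast)
Usable hosts: 65534


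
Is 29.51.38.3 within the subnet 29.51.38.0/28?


Subnet network: 29.51.38.0
Test IP AND mask: 29.51.38.0
Yes, 29.51.38.3 is in 29.51.38.0/28


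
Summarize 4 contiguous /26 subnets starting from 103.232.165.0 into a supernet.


Original prefix: /26
Number of subnets: 4 = 2^2
New prefix = 26 - 2 = 24
Supernet: 103.232.165.0/24


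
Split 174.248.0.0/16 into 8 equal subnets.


New prefix = 16 + 3 = 19
Each subnet has 8192 addresses
  174.248.0.0/19
  174.248.32.0/19
  174.248.64.0/19
  174.248.96.0/19
  174.248.128.0/19
  174.248.160.0/19
  174.248.192.0/19
  174.248.224.0/19
Subnets: 174.248.0.0/19, 174.248.32.0/19, 174.248.64.0/19, 174.248.96.0/19, 174.248.128.0/19, 174.248.160.0/19, 174.248.192.0/19, 174.248.224.0/19


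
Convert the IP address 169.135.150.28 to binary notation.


169 = 10101001
135 = 10000111
150 = 10010110
28 = 00011100
Binary: 10101001.10000111.10010110.00011100


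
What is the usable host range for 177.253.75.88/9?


Network: 177.128.0.0
Broadcast: 177.255.255.255
First usable = network + 1
Last usable = broadcast - 1
Range: 177.128.0.1 to 177.255.255.254


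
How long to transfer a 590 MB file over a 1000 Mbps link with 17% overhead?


Effective throughput = 1000 * (1 - 17/100) = 830 Mbps
File size in Mb = 590 * 8 = 4720 Mb
Time = 4720 / 830
Time = 5.6867 seconds


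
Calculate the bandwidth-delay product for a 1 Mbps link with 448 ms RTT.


BDP = bandwidth * RTT
= 1 Mbps * 448 ms
= 1 * 1e6 * 448 / 1000 bits
= 448000 bits
= 56000 bytes
= 54.6875 KB
BDP = 448000 bits (56000 bytes)


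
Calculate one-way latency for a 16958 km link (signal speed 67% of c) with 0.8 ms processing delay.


Speed = 0.67 * 3e5 km/s = 201000 km/s
Propagation delay = 16958 / 201000 = 0.0844 s = 84.3682 ms
Processing delay = 0.8 ms
Total one-way latency = 85.1682 ms


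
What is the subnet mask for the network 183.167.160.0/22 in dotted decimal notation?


/22 means 22 network bits, 10 host bits
Binary: 11111111111111111111110000000000
Mask: 255.255.252.0


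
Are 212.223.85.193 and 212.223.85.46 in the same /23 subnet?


Mask: 255.255.254.0
212.223.85.193 AND mask = 212.223.84.0
212.223.85.46 AND mask = 212.223.84.0
Yes, same subnet (212.223.84.0)


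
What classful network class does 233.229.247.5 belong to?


First octet: 233
Binary: 11101001
1110xxxx -> Class D (224-239)
Class D (multicast), default mask N/A


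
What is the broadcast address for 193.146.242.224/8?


Network: 193.0.0.0/8
Host bits = 24
Set all host bits to 1:
Broadcast: 193.255.255.255


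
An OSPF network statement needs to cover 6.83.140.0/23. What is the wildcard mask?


Subnet mask: 255.255.254.0
Wildcard = 255.255.255.255 - subnet mask
255 - 255 = 0
255 - 255 = 0
255 - 254 = 1
255 - 0 = 255
Wildcard: 0.0.1.255


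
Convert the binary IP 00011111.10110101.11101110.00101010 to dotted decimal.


00011111 = 31
10110101 = 181
11101110 = 238
00101010 = 42
IP: 31.181.238.42


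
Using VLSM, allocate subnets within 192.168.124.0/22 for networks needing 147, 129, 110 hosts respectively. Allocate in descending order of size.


147 hosts -> /24 (254 usable): 192.168.124.0/24
129 hosts -> /24 (254 usable): 192.168.125.0/24
110 hosts -> /25 (126 usable): 192.168.126.0/25
Allocation: 192.168.124.0/24 (147 hosts, 254 usable); 192.168.125.0/24 (129 hosts, 254 usable); 192.168.126.0/25 (110 hosts, 126 usable)


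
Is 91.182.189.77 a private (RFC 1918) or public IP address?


RFC 1918 private ranges:
  10.0.0.0/8 (10.0.0.0 - 10.255.255.255)
  172.16.0.0/12 (172.16.0.0 - 172.31.255.255)
  192.168.0.0/16 (192.168.0.0 - 192.168.255.255)
Public (not in any RFC 1918 range)


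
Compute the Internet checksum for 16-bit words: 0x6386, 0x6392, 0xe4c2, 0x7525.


Sum all words (with carry folding):
+ 0x6386 = 0x6386
+ 0x6392 = 0xc718
+ 0xe4c2 = 0xabdb
+ 0x7525 = 0x2101
One's complement: ~0x2101
Checksum = 0xdefe


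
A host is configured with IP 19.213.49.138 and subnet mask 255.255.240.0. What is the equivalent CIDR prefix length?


Binary: 11111111.11111111.11110000.00000000
Count leading 1s
Prefix: /20


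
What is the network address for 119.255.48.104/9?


IP:   01110111.11111111.00110000.01101000
Mask: 11111111.10000000.00000000.00000000
AND operation:
Net:  01110111.10000000.00000000.00000000
Network: 119.128.0.0/9


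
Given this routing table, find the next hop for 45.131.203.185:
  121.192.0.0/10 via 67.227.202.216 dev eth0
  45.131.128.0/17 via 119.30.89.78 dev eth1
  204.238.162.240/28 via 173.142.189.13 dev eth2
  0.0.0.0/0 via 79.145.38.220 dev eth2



Longest prefix match for 45.131.203.185:
  /10 121.192.0.0: no
  /17 45.131.128.0: MATCH
  /28 204.238.162.240: no
  /0 0.0.0.0: MATCH
Selected: next-hop 119.30.89.78 via eth1 (matched /17)


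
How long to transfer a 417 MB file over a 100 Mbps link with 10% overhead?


Effective throughput = 100 * (1 - 10/100) = 90 Mbps
File size in Mb = 417 * 8 = 3336 Mb
Time = 3336 / 90
Time = 37.0667 seconds


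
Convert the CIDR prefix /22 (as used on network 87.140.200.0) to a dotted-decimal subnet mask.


/22 means 22 network bits, 10 host bits
Binary: 11111111111111111111110000000000
Mask: 255.255.252.0


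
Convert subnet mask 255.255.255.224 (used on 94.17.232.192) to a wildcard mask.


Subnet mask: 255.255.255.224
Wildcard = 255.255.255.255 - subnet mask
255 - 255 = 0
255 - 255 = 0
255 - 255 = 0
255 - 224 = 31
Wildcard: 0.0.0.31


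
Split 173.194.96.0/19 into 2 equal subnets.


New prefix = 19 + 1 = 20
Each subnet has 4096 addresses
  173.194.96.0/20
  173.194.112.0/20
Subnets: 173.194.96.0/20, 173.194.112.0/20


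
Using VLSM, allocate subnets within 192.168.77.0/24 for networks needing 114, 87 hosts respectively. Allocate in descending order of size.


114 hosts -> /25 (126 usable): 192.168.77.0/25
87 hosts -> /25 (126 usable): 192.168.77.128/25
Allocation: 192.168.77.0/25 (114 hosts, 126 usable); 192.168.77.128/25 (87 hosts, 126 usable)


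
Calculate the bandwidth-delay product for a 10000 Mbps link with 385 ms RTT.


BDP = bandwidth * RTT
= 10000 Mbps * 385 ms
= 10000 * 1e6 * 385 / 1000 bits
= 3850000000 bits
= 481250000 bytes
= 469970.7031 KB
BDP = 3850000000 bits (481250000 bytes)


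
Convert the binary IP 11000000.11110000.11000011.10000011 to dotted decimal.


11000000 = 192
11110000 = 240
11000011 = 195
10000011 = 131
IP: 192.240.195.131


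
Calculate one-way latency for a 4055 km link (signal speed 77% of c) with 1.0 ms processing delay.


Speed = 0.77 * 3e5 km/s = 231000 km/s
Propagation delay = 4055 / 231000 = 0.0176 s = 17.5541 ms
Processing delay = 1.0 ms
Total one-way latency = 18.5541 ms


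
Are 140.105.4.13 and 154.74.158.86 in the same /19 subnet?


Mask: 255.255.224.0
140.105.4.13 AND mask = 140.105.0.0
154.74.158.86 AND mask = 154.74.128.0
No, different subnets (140.105.0.0 vs 154.74.128.0)


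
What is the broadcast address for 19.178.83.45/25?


Network: 19.178.83.0/25
Host bits = 7
Set all host bits to 1:
Broadcast: 19.178.83.127


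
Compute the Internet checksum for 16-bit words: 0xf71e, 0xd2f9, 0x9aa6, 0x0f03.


Sum all words (with carry folding):
+ 0xf71e = 0xf71e
+ 0xd2f9 = 0xca18
+ 0x9aa6 = 0x64bf
+ 0x0f03 = 0x73c2
One's complement: ~0x73c2
Checksum = 0x8c3d


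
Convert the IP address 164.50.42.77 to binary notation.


164 = 10100100
50 = 00110010
42 = 00101010
77 = 01001101
Binary: 10100100.00110010.00101010.01001101


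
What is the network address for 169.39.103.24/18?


IP:   10101001.00100111.01100111.00011000
Mask: 11111111.11111111.11000000.00000000
AND operation:
Net:  10101001.00100111.01000000.00000000
Network: 169.39.64.0/18


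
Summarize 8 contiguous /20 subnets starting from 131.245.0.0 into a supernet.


Original prefix: /20
Number of subnets: 8 = 2^3
New prefix = 20 - 3 = 17
Supernet: 131.245.0.0/17


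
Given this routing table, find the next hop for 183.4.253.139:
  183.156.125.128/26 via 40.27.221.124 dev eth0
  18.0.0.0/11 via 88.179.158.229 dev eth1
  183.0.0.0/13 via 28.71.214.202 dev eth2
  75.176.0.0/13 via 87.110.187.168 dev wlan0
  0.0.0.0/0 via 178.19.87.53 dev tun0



Longest prefix match for 183.4.253.139:
  /26 183.156.125.128: no
  /11 18.0.0.0: no
  /13 183.0.0.0: MATCH
  /13 75.176.0.0: no
  /0 0.0.0.0: MATCH
Selected: next-hop 28.71.214.202 via eth2 (matched /13)


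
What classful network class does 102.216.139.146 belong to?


First octet: 102
Binary: 01100110
0xxxxxxx -> Class A (1-126)
Class A, default mask 255.0.0.0 (/8)


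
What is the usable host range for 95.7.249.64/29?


Network: 95.7.249.64
Broadcast: 95.7.249.71
First usable = network + 1
Last usable = broadcast - 1
Range: 95.7.249.65 to 95.7.249.70


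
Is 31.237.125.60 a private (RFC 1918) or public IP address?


RFC 1918 private ranges:
  10.0.0.0/8 (10.0.0.0 - 10.255.255.255)
  172.16.0.0/12 (172.16.0.0 - 172.31.255.255)
  192.168.0.0/16 (192.168.0.0 - 192.168.255.255)
Public (not in any RFC 1918 range)


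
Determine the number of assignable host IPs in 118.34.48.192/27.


Host bits = 32 - 27 = 5
Total addresses = 2^5 = 32
Usable = total - 2 (network and broadcast)
Usable hosts: 30


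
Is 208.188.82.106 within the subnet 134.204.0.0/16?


Subnet network: 134.204.0.0
Test IP AND mask: 208.188.0.0
No, 208.188.82.106 is not in 134.204.0.0/16


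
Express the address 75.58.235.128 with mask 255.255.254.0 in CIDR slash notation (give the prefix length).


Binary: 11111111.11111111.11111110.00000000
Count leading 1s
Prefix: /23


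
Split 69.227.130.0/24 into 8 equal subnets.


New prefix = 24 + 3 = 27
Each subnet has 32 addresses
  69.227.130.0/27
  69.227.130.32/27
  69.227.130.64/27
  69.227.130.96/27
  69.227.130.128/27
  69.227.130.160/27
  69.227.130.192/27
  69.227.130.224/27
Subnets: 69.227.130.0/27, 69.227.130.32/27, 69.227.130.64/27, 69.227.130.96/27, 69.227.130.128/27, 69.227.130.160/27, 69.227.130.192/27, 69.227.130.224/27


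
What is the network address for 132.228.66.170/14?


IP:   10000100.11100100.01000010.10101010
Mask: 11111111.11111100.00000000.00000000
AND operation:
Net:  10000100.11100100.00000000.00000000
Network: 132.228.0.0/14


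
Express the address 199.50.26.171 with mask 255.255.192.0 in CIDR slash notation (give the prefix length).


Binary: 11111111.11111111.11000000.00000000
Count leading 1s
Prefix: /18


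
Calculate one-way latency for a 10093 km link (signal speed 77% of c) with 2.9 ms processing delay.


Speed = 0.77 * 3e5 km/s = 231000 km/s
Propagation delay = 10093 / 231000 = 0.0437 s = 43.6926 ms
Processing delay = 2.9 ms
Total one-way latency = 46.5926 ms


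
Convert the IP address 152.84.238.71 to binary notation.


152 = 10011000
84 = 01010100
238 = 11101110
71 = 01000111
Binary: 10011000.01010100.11101110.01000111


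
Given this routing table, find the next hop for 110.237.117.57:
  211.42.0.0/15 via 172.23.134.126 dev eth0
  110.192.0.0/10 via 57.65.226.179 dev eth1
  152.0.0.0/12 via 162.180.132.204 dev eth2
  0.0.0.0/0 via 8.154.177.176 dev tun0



Longest prefix match for 110.237.117.57:
  /15 211.42.0.0: no
  /10 110.192.0.0: MATCH
  /12 152.0.0.0: no
  /0 0.0.0.0: MATCH
Selected: next-hop 57.65.226.179 via eth1 (matched /10)


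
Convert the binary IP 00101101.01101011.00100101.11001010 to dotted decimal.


00101101 = 45
01101011 = 107
00100101 = 37
11001010 = 202
IP: 45.107.37.202


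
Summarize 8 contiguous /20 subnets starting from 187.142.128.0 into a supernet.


Original prefix: /20
Number of subnets: 8 = 2^3
New prefix = 20 - 3 = 17
Supernet: 187.142.128.0/17


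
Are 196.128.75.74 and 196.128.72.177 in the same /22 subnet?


Mask: 255.255.252.0
196.128.75.74 AND mask = 196.128.72.0
196.128.72.177 AND mask = 196.128.72.0
Yes, same subnet (196.128.72.0)


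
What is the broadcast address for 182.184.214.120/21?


Network: 182.184.208.0/21
Host bits = 11
Set all host bits to 1:
Broadcast: 182.184.215.255


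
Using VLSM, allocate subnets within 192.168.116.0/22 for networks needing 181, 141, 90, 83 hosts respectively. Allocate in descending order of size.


181 hosts -> /24 (254 usable): 192.168.116.0/24
141 hosts -> /24 (254 usable): 192.168.117.0/24
90 hosts -> /25 (126 usable): 192.168.118.0/25
83 hosts -> /25 (126 usable): 192.168.118.128/25
Allocation: 192.168.116.0/24 (181 hosts, 254 usable); 192.168.117.0/24 (141 hosts, 254 usable); 192.168.118.0/25 (90 hosts, 126 usable); 192.168.118.128/25 (83 hosts, 126 usable)


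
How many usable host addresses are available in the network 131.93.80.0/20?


Host bits = 32 - 20 = 12
Total addresses = 2^12 = 4096
Usable = total - 2 (network and broadcast)
Usable hosts: 4094


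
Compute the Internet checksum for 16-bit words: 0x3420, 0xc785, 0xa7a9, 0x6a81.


Sum all words (with carry folding):
+ 0x3420 = 0x3420
+ 0xc785 = 0xfba5
+ 0xa7a9 = 0xa34f
+ 0x6a81 = 0x0dd1
One's complement: ~0x0dd1
Checksum = 0xf22e


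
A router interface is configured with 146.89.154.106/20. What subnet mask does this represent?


/20 means 20 network bits, 12 host bits
Binary: 11111111111111111111000000000000
Mask: 255.255.240.0


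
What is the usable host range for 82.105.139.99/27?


Network: 82.105.139.96
Broadcast: 82.105.139.127
First usable = network + 1
Last usable = broadcast - 1
Range: 82.105.139.97 to 82.105.139.126


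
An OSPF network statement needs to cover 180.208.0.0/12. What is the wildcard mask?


Subnet mask: 255.240.0.0
Wildcard = 255.255.255.255 - subnet mask
255 - 255 = 0
255 - 240 = 15
255 - 0 = 255
255 - 0 = 255
Wildcard: 0.15.255.255


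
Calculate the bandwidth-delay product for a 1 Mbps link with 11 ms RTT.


BDP = bandwidth * RTT
= 1 Mbps * 11 ms
= 1 * 1e6 * 11 / 1000 bits
= 11000 bits
= 1375 bytes
= 1.3428 KB
BDP = 11000 bits (1375 bytes)


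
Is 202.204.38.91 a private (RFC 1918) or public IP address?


RFC 1918 private ranges:
  10.0.0.0/8 (10.0.0.0 - 10.255.255.255)
  172.16.0.0/12 (172.16.0.0 - 172.31.255.255)
  192.168.0.0/16 (192.168.0.0 - 192.168.255.255)
Public (not in any RFC 1918 range)


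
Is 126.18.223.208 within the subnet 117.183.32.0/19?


Subnet network: 117.183.32.0
Test IP AND mask: 126.18.192.0
No, 126.18.223.208 is not in 117.183.32.0/19


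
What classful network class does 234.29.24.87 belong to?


First octet: 234
Binary: 11101010
1110xxxx -> Class D (224-239)
Class D (multicast), default mask N/A


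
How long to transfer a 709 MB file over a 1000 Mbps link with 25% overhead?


Effective throughput = 1000 * (1 - 25/100) = 750 Mbps
File size in Mb = 709 * 8 = 5672 Mb
Time = 5672 / 750
Time = 7.5627 seconds


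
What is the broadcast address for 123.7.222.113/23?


Network: 123.7.222.0/23
Host bits = 9
Set all host bits to 1:
Broadcast: 123.7.223.255


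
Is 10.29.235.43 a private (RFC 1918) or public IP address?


RFC 1918 private ranges:
  10.0.0.0/8 (10.0.0.0 - 10.255.255.255)
  172.16.0.0/12 (172.16.0.0 - 172.31.255.255)
  192.168.0.0/16 (192.168.0.0 - 192.168.255.255)
Private (in 10.0.0.0/8)


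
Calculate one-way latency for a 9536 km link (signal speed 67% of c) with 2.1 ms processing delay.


Speed = 0.67 * 3e5 km/s = 201000 km/s
Propagation delay = 9536 / 201000 = 0.0474 s = 47.4428 ms
Processing delay = 2.1 ms
Total one-way latency = 49.5428 ms


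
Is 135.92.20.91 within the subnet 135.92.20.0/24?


Subnet network: 135.92.20.0
Test IP AND mask: 135.92.20.0
Yes, 135.92.20.91 is in 135.92.20.0/24


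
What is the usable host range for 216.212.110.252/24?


Network: 216.212.110.0
Broadcast: 216.212.110.255
First usable = network + 1
Last usable = broadcast - 1
Range: 216.212.110.1 to 216.212.110.254


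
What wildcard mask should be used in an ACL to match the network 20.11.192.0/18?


Subnet mask: 255.255.192.0
Wildcard = 255.255.255.255 - subnet mask
255 - 255 = 0
255 - 255 = 0
255 - 192 = 63
255 - 0 = 255
Wildcard: 0.0.63.255


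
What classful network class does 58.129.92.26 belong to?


First octet: 58
Binary: 00111010
0xxxxxxx -> Class A (1-126)
Class A, default mask 255.0.0.0 (/8)


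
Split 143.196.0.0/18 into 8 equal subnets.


New prefix = 18 + 3 = 21
Each subnet has 2048 addresses
  143.196.0.0/21
  143.196.8.0/21
  143.196.16.0/21
  143.196.24.0/21
  143.196.32.0/21
  143.196.40.0/21
  143.196.48.0/21
  143.196.56.0/21
Subnets: 143.196.0.0/21, 143.196.8.0/21, 143.196.16.0/21, 143.196.24.0/21, 143.196.32.0/21, 143.196.40.0/21, 143.196.48.0/21, 143.196.56.0/21


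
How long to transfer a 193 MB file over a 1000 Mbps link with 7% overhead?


Effective throughput = 1000 * (1 - 7/100) = 930.0 Mbps
File size in Mb = 193 * 8 = 1544 Mb
Time = 1544 / 930.0
Time = 1.6602 seconds


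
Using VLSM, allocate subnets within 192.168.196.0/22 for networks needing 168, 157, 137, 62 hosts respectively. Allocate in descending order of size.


168 hosts -> /24 (254 usable): 192.168.196.0/24
157 hosts -> /24 (254 usable): 192.168.197.0/24
137 hosts -> /24 (254 usable): 192.168.198.0/24
62 hosts -> /26 (62 usable): 192.168.199.0/26
Allocation: 192.168.196.0/24 (168 hosts, 254 usable); 192.168.197.0/24 (157 hosts, 254 usable); 192.168.198.0/24 (137 hosts, 254 usable); 192.168.199.0/26 (62 hosts, 62 usable)


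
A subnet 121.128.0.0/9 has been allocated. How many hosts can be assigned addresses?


Host bits = 32 - 9 = 23
Total addresses = 2^23 = 8388608
Usable = total - 2 (network and broadcast)
Usable hosts: 8388606


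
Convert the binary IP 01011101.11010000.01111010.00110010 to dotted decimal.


01011101 = 93
11010000 = 208
01111010 = 122
00110010 = 50
IP: 93.208.122.50


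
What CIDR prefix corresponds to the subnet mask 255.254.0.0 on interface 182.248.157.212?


Binary: 11111111.11111110.00000000.00000000
Count leading 1s
Prefix: /15


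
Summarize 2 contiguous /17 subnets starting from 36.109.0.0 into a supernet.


Original prefix: /17
Number of subnets: 2 = 2^1
New prefix = 17 - 1 = 16
Supernet: 36.109.0.0/16


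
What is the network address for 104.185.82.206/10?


IP:   01101000.10111001.01010010.11001110
Mask: 11111111.11000000.00000000.00000000
AND operation:
Net:  01101000.10000000.00000000.00000000
Network: 104.128.0.0/10


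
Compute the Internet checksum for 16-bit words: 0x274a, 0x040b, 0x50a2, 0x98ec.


Sum all words (with carry folding):
+ 0x274a = 0x274a
+ 0x040b = 0x2b55
+ 0x50a2 = 0x7bf7
+ 0x98ec = 0x14e4
One's complement: ~0x14e4
Checksum = 0xeb1b


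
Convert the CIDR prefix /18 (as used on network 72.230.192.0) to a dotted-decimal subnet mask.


/18 means 18 network bits, 14 host bits
Binary: 11111111111111111100000000000000
Mask: 255.255.192.0


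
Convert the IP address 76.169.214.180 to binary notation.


76 = 01001100
169 = 10101001
214 = 11010110
180 = 10110100
Binary: 01001100.10101001.11010110.10110100


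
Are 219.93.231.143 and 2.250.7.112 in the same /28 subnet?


Mask: 255.255.255.240
219.93.231.143 AND mask = 219.93.231.128
2.250.7.112 AND mask = 2.250.7.112
No, different subnets (219.93.231.128 vs 2.250.7.112)


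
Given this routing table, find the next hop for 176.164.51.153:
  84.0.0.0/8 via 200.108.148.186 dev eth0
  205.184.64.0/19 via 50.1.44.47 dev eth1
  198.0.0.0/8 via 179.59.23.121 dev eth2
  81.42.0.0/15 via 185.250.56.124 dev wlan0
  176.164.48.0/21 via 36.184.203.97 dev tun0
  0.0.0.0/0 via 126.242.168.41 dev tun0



Longest prefix match for 176.164.51.153:
  /8 84.0.0.0: no
  /19 205.184.64.0: no
  /8 198.0.0.0: no
  /15 81.42.0.0: no
  /21 176.164.48.0: MATCH
  /0 0.0.0.0: MATCH
Selected: next-hop 36.184.203.97 via tun0 (matched /21)


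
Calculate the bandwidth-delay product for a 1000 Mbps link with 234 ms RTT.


BDP = bandwidth * RTT
= 1000 Mbps * 234 ms
= 1000 * 1e6 * 234 / 1000 bits
= 234000000 bits
= 29250000 bytes
= 28564.4531 KB
BDP = 234000000 bits (29250000 bytes)


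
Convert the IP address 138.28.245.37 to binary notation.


138 = 10001010
28 = 00011100
245 = 11110101
37 = 00100101
Binary: 10001010.00011100.11110101.00100101


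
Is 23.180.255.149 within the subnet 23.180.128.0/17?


Subnet network: 23.180.128.0
Test IP AND mask: 23.180.128.0
Yes, 23.180.255.149 is in 23.180.128.0/17


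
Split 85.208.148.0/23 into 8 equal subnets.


New prefix = 23 + 3 = 26
Each subnet has 64 addresses
  85.208.148.0/26
  85.208.148.64/26
  85.208.148.128/26
  85.208.148.192/26
  85.208.149.0/26
  85.208.149.64/26
  85.208.149.128/26
  85.208.149.192/26
Subnets: 85.208.148.0/26, 85.208.148.64/26, 85.208.148.128/26, 85.208.148.192/26, 85.208.149.0/26, 85.208.149.64/26, 85.208.149.128/26, 85.208.149.192/26


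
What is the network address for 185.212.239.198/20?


IP:   10111001.11010100.11101111.11000110
Mask: 11111111.11111111.11110000.00000000
AND operation:
Net:  10111001.11010100.11100000.00000000
Network: 185.212.224.0/20


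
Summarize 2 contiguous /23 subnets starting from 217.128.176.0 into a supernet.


Original prefix: /23
Number of subnets: 2 = 2^1
New prefix = 23 - 1 = 22
Supernet: 217.128.176.0/22


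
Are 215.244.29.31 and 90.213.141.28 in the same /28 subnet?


Mask: 255.255.255.240
215.244.29.31 AND mask = 215.244.29.16
90.213.141.28 AND mask = 90.213.141.16
No, different subnets (215.244.29.16 vs 90.213.141.16)


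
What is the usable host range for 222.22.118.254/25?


Network: 222.22.118.128
Broadcast: 222.22.118.255
First usable = network + 1
Last usable = broadcast - 1
Range: 222.22.118.129 to 222.22.118.254


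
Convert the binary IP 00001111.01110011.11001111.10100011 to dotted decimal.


00001111 = 15
01110011 = 115
11001111 = 207
10100011 = 163
IP: 15.115.207.163


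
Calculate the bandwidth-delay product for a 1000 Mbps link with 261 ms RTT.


BDP = bandwidth * RTT
= 1000 Mbps * 261 ms
= 1000 * 1e6 * 261 / 1000 bits
= 261000000 bits
= 32625000 bytes
= 31860.3516 KB
BDP = 261000000 bits (32625000 bytes)


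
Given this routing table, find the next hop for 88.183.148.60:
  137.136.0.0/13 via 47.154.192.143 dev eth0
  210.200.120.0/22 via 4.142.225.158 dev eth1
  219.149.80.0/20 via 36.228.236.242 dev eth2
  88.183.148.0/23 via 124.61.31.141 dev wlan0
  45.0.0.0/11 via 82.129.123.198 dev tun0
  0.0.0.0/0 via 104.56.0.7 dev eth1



Longest prefix match for 88.183.148.60:
  /13 137.136.0.0: no
  /22 210.200.120.0: no
  /20 219.149.80.0: no
  /23 88.183.148.0: MATCH
  /11 45.0.0.0: no
  /0 0.0.0.0: MATCH
Selected: next-hop 124.61.31.141 via wlan0 (matched /23)


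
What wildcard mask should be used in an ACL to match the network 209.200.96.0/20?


Subnet mask: 255.255.240.0
Wildcard = 255.255.255.255 - subnet mask
255 - 255 = 0
255 - 255 = 0
255 - 240 = 15
255 - 0 = 255
Wildcard: 0.0.15.255


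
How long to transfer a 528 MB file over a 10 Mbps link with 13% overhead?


Effective throughput = 10 * (1 - 13/100) = 8.7 Mbps
File size in Mb = 528 * 8 = 4224 Mb
Time = 4224 / 8.7
Time = 485.5172 seconds


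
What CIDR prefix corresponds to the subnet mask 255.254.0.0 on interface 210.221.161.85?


Binary: 11111111.11111110.00000000.00000000
Count leading 1s
Prefix: /15


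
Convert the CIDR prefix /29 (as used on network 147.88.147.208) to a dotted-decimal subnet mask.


/29 means 29 network bits, 3 host bits
Binary: 11111111111111111111111111111000
Mask: 255.255.255.248


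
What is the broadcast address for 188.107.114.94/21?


Network: 188.107.112.0/21
Host bits = 11
Set all host bits to 1:
Broadcast: 188.107.119.255


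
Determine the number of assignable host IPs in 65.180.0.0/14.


Host bits = 32 - 14 = 18
Total addresses = 2^18 = 262144
Usable = total - 2 (network and broadcast)
Usable hosts: 262142


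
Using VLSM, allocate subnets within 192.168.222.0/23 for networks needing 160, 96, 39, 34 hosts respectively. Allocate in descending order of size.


160 hosts -> /24 (254 usable): 192.168.222.0/24
96 hosts -> /25 (126 usable): 192.168.223.0/25
39 hosts -> /26 (62 usable): 192.168.223.128/26
34 hosts -> /26 (62 usable): 192.168.223.192/26
Allocation: 192.168.222.0/24 (160 hosts, 254 usable); 192.168.223.0/25 (96 hosts, 126 usable); 192.168.223.128/26 (39 hosts, 62 usable); 192.168.223.192/26 (34 hosts, 62 usable)


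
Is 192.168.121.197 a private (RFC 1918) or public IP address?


RFC 1918 private ranges:
  10.0.0.0/8 (10.0.0.0 - 10.255.255.255)
  172.16.0.0/12 (172.16.0.0 - 172.31.255.255)
  192.168.0.0/16 (192.168.0.0 - 192.168.255.255)
Private (in 192.168.0.0/16)


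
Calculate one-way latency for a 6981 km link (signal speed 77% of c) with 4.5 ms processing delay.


Speed = 0.77 * 3e5 km/s = 231000 km/s
Propagation delay = 6981 / 231000 = 0.0302 s = 30.2208 ms
Processing delay = 4.5 ms
Total one-way latency = 34.7208 ms


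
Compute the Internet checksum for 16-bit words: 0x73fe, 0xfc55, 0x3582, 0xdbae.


Sum all words (with carry folding):
+ 0x73fe = 0x73fe
+ 0xfc55 = 0x7054
+ 0x3582 = 0xa5d6
+ 0xdbae = 0x8185
One's complement: ~0x8185
Checksum = 0x7e7a


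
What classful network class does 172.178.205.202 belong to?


First octet: 172
Binary: 10101100
10xxxxxx -> Class B (128-191)
Class B, default mask 255.255.0.0 (/16)


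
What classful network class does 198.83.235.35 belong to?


First octet: 198
Binary: 11000110
110xxxxx -> Class C (192-223)
Class C, default mask 255.255.255.0 (/24)


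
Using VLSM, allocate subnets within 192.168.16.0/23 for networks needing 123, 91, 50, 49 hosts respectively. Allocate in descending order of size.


123 hosts -> /25 (126 usable): 192.168.16.0/25
91 hosts -> /25 (126 usable): 192.168.16.128/25
50 hosts -> /26 (62 usable): 192.168.17.0/26
49 hosts -> /26 (62 usable): 192.168.17.64/26
Allocation: 192.168.16.0/25 (123 hosts, 126 usable); 192.168.16.128/25 (91 hosts, 126 usable); 192.168.17.0/26 (50 hosts, 62 usable); 192.168.17.64/26 (49 hosts, 62 usable)


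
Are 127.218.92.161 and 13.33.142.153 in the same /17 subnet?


Mask: 255.255.128.0
127.218.92.161 AND mask = 127.218.0.0
13.33.142.153 AND mask = 13.33.128.0
No, different subnets (127.218.0.0 vs 13.33.128.0)


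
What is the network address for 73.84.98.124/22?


IP:   01001001.01010100.01100010.01111100
Mask: 11111111.11111111.11111100.00000000
AND operation:
Net:  01001001.01010100.01100000.00000000
Network: 73.84.96.0/22


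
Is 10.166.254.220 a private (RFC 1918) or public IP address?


RFC 1918 private ranges:
  10.0.0.0/8 (10.0.0.0 - 10.255.255.255)
  172.16.0.0/12 (172.16.0.0 - 172.31.255.255)
  192.168.0.0/16 (192.168.0.0 - 192.168.255.255)
Private (in 10.0.0.0/8)


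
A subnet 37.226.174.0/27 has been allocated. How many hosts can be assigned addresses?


Host bits = 32 - 27 = 5
Total addresses = 2^5 = 32
Usable = total - 2 (network and broadcast)
Usable hosts: 30


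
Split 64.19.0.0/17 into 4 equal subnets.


New prefix = 17 + 2 = 19
Each subnet has 8192 addresses
  64.19.0.0/19
  64.19.32.0/19
  64.19.64.0/19
  64.19.96.0/19
Subnets: 64.19.0.0/19, 64.19.32.0/19, 64.19.64.0/19, 64.19.96.0/19


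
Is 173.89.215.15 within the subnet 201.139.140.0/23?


Subnet network: 201.139.140.0
Test IP AND mask: 173.89.214.0
No, 173.89.215.15 is not in 201.139.140.0/23


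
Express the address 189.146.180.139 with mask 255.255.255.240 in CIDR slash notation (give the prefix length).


Binary: 11111111.11111111.11111111.11110000
Count leading 1s
Prefix: /28


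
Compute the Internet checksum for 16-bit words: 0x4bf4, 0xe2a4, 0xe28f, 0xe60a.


Sum all words (with carry folding):
+ 0x4bf4 = 0x4bf4
+ 0xe2a4 = 0x2e99
+ 0xe28f = 0x1129
+ 0xe60a = 0xf733
One's complement: ~0xf733
Checksum = 0x08cc


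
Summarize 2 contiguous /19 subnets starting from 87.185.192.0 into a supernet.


Original prefix: /19
Number of subnets: 2 = 2^1
New prefix = 19 - 1 = 18
Supernet: 87.185.192.0/18


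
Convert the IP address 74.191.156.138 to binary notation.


74 = 01001010
191 = 10111111
156 = 10011100
138 = 10001010
Binary: 01001010.10111111.10011100.10001010


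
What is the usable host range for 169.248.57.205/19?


Network: 169.248.32.0
Broadcast: 169.248.63.255
First usable = network + 1
Last usable = broadcast - 1
Range: 169.248.32.1 to 169.248.63.254


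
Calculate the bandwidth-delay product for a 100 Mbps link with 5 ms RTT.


BDP = bandwidth * RTT
= 100 Mbps * 5 ms
= 100 * 1e6 * 5 / 1000 bits
= 500000 bits
= 62500 bytes
= 61.0352 KB
BDP = 500000 bits (62500 bytes)


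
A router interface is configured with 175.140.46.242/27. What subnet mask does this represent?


/27 means 27 network bits, 5 host bits
Binary: 11111111111111111111111111100000
Mask: 255.255.255.224


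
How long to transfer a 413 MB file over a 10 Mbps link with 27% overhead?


Effective throughput = 10 * (1 - 27/100) = 7.3 Mbps
File size in Mb = 413 * 8 = 3304 Mb
Time = 3304 / 7.3
Time = 452.6027 seconds


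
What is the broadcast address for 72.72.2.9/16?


Network: 72.72.0.0/16
Host bits = 16
Set all host bits to 1:
Broadcast: 72.72.255.255


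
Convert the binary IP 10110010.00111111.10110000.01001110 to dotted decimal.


10110010 = 178
00111111 = 63
10110000 = 176
01001110 = 78
IP: 178.63.176.78


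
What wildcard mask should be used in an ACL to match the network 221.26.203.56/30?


Subnet mask: 255.255.255.252
Wildcard = 255.255.255.255 - subnet mask
255 - 255 = 0
255 - 255 = 0
255 - 255 = 0
255 - 252 = 3
Wildcard: 0.0.0.3


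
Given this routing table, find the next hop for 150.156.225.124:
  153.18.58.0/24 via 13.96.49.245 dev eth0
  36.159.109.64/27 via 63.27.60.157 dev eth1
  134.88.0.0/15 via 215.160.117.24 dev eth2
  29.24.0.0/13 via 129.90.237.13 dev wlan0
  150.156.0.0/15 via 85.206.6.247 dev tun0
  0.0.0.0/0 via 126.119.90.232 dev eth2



Longest prefix match for 150.156.225.124:
  /24 153.18.58.0: no
  /27 36.159.109.64: no
  /15 134.88.0.0: no
  /13 29.24.0.0: no
  /15 150.156.0.0: MATCH
  /0 0.0.0.0: MATCH
Selected: next-hop 85.206.6.247 via tun0 (matched /15)


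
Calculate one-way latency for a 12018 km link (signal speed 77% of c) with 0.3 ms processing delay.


Speed = 0.77 * 3e5 km/s = 231000 km/s
Propagation delay = 12018 / 231000 = 0.052 s = 52.026 ms
Processing delay = 0.3 ms
Total one-way latency = 52.326 ms


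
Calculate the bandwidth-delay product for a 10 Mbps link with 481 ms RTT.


BDP = bandwidth * RTT
= 10 Mbps * 481 ms
= 10 * 1e6 * 481 / 1000 bits
= 4810000 bits
= 601250 bytes
= 587.1582 KB
BDP = 4810000 bits (601250 bytes)


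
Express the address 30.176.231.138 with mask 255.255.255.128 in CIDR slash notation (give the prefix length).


Binary: 11111111.11111111.11111111.10000000
Count leading 1s
Prefix: /25
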